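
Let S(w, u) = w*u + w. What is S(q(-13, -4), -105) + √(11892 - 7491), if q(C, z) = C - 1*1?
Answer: 1456 + 3*√489 ≈ 1522.3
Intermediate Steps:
q(C, z) = -1 + C (q(C, z) = C - 1 = -1 + C)
S(w, u) = w + u*w (S(w, u) = u*w + w = w + u*w)
S(q(-13, -4), -105) + √(11892 - 7491) = (-1 - 13)*(1 - 105) + √(11892 - 7491) = -14*(-104) + √4401 = 1456 + 3*√489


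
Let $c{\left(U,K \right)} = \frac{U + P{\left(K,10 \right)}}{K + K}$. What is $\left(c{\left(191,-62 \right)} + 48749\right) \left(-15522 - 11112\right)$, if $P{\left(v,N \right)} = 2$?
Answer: $- \frac{80497043511}{62} \approx -1.2983 \cdot 10^{9}$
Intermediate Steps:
$c{\left(U,K \right)} = \frac{2 + U}{2 K}$ ($c{\left(U,K \right)} = \frac{U + 2}{K + K} = \frac{2 + U}{2 K}$)
$\left(c{\left(191,-62 \right)} + 48749\right) \left(-15522 - 11112\right) = \left(\frac{2 + 191}{2 \left(-62\right)} + 48749\right) \left(-15522 - 11112\right) = \left(\frac{1}{2} \left(- \frac{1}{62}\right) 193 + 48749\right) \left(-26634\right) = \left(- \frac{193}{124} + 48749\right) \left(-26634\right) = \frac{6044683}{124} \left(-26634\right) = - \frac{80497043511}{62}$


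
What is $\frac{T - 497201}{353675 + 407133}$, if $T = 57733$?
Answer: $- \frac{109867}{190202} \approx -0.57763$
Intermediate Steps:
$\frac{T - 497201}{353675 + 407133} = \frac{57733 - 497201}{353675 + 407133} = - \frac{439468}{760808} = \left(-439468\right) \frac{1}{760808} = - \frac{109867}{190202}$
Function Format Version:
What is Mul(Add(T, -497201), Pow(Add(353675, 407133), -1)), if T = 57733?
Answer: Rational(-109867, 190202) ≈ -0.57763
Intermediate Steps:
Mul(Add(T, -497201), Pow(Add(353675, 407133), -1)) = Mul(Add(57733, -497201), Pow(Add(353675, 407133), -1)) = Mul(-439468, Pow(760808, -1)) = Mul(-439468, Rational(1, 760808)) = Rational(-109867, 190202)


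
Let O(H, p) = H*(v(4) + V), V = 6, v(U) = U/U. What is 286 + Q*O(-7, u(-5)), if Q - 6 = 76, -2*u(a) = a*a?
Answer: -3732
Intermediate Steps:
v(U) = 1
u(a) = -a²/2 (u(a) = -a*a/2 = -a²/2)
Q = 82 (Q = 6 + 76 = 82)
O(H, p) = 7*H (O(H, p) = H*(1 + 6) = H*7 = 7*H)
286 + Q*O(-7, u(-5)) = 286 + 82*(7*(-7)) = 286 + 82*(-49) = 286 - 4018 = -3732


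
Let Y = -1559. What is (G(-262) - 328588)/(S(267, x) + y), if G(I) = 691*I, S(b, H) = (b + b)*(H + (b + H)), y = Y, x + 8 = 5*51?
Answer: -101926/80963 ≈ -1.2589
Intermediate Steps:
x = 247 (x = -8 + 5*51 = -8 + 255 = 247)
y = -1559
S(b, H) = 2*b*(b + 2*H) (S(b, H) = (2*b)*(H + (H + b)) = (2*b)*(b + 2*H) = 2*b*(b + 2*H))
(G(-262) - 328588)/(S(267, x) + y) = (691*(-262) - 328588)/(2*267*(267 + 2*247) - 1559) = (-181042 - 328588)/(2*267*(267 + 494) - 1559) = -509630/(2*267*761 - 1559) = -509630/(406374 - 1559) = -509630/404815 = -509630*1/404815 = -101926/80963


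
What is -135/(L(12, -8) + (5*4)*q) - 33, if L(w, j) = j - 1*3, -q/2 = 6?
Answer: -8148/251 ≈ -32.462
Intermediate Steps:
q = -12 (q = -2*6 = -12)
L(w, j) = -3 + j (L(w, j) = j - 3 = -3 + j)
-135/(L(12, -8) + (5*4)*q) - 33 = -135/((-3 - 8) + (5*4)*(-12)) - 33 = -135/(-11 + 20*(-12)) - 33 = -135/(-11 - 240) - 33 = -135/(-251) - 33 = -1/251*(-135) - 33 = 135/251 - 33 = -8148/251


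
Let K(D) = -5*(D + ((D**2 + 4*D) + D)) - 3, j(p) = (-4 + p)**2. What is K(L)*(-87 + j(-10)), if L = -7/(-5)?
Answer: -29866/5 ≈ -5973.2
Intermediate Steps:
L = 7/5 (L = -7*(-1/5) = 7/5 ≈ 1.4000)
K(D) = -3 - 30*D - 5*D**2 (K(D) = -5*(D + (D**2 + 5*D)) - 3 = -5*(D**2 + 6*D) - 3 = (-30*D - 5*D**2) - 3 = -3 - 30*D - 5*D**2)
K(L)*(-87 + j(-10)) = (-3 - 30*7/5 - 5*(7/5)**2)*(-87 + (-4 - 10)**2) = (-3 - 42 - 5*49/25)*(-87 + (-14)**2) = (-3 - 42 - 49/5)*(-87 + 196) = -274/5*109 = -29866/5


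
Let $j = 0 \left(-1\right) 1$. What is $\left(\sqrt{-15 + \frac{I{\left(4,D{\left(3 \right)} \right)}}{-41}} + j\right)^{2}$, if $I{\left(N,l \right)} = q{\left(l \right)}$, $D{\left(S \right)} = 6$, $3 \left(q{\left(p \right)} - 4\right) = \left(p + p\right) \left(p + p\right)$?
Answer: $- \frac{667}{41} \approx -16.268$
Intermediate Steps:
$q{\left(p \right)} = 4 + \frac{4 p^{2}}{3}$ ($q{\left(p \right)} = 4 + \frac{\left(p + p\right) \left(p + p\right)}{3} = 4 + \frac{2 p 2 p}{3} = 4 + \frac{4 p^{2}}{3}$)
$I{\left(N,l \right)} = 4 + \frac{4 l^{2}}{3}$
$j = 0$ ($j = 0 \cdot 1 = 0$)
$\left(\sqrt{-15 + \frac{I{\left(4,D{\left(3 \right)} \right)}}{-41}} + j\right)^{2} = \left(\sqrt{-15 + \frac{4 + \frac{4 \cdot 6^{2}}{3}}{-41}} + 0\right)^{2} = \left(\sqrt{-15 + \left(4 + \frac{4}{3} \cdot 36\right) \left(- \frac{1}{41}\right)} + 0\right)^{2} = \left(\sqrt{-15 + \left(4 + 48\right) \left(- \frac{1}{41}\right)} + 0\right)^{2} = \left(\sqrt{-15 + 52 \left(- \frac{1}{41}\right)} + 0\right)^{2} = \left(\sqrt{-15 - \frac{52}{41}} + 0\right)^{2} = \left(\sqrt{- \frac{667}{41}} + 0\right)^{2} = \left(\frac{i \sqrt{27347}}{41} + 0\right)^{2} = \left(\frac{i \sqrt{27347}}{41}\right)^{2} = - \frac{667}{41}$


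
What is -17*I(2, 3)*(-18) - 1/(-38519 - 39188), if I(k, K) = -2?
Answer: -47556683/77707 ≈ -612.00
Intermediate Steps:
-17*I(2, 3)*(-18) - 1/(-38519 - 39188) = -17*(-2)*(-18) - 1/(-38519 - 39188) = 34*(-18) - 1/(-77707) = -612 - 1*(-1/77707) = -612 + 1/77707 = -47556683/77707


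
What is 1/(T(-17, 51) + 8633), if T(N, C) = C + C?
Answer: 1/8735 ≈ 0.00011448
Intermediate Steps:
T(N, C) = 2*C
1/(T(-17, 51) + 8633) = 1/(2*51 + 8633) = 1/(102 + 8633) = 1/8735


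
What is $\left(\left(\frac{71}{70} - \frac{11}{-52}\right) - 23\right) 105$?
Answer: $- \frac{118887}{52} \approx -2286.3$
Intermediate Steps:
$\left(\left(\frac{71}{70} - \frac{11}{-52}\right) - 23\right) 105 = \left(\left(71 \cdot \frac{1}{70} - - \frac{11}{52}\right) - 23\right) 105 = \left(\left(\frac{71}{70} + \frac{11}{52}\right) - 23\right) 105 = \left(\frac{2231}{1820} - 23\right) 105 = \left(- \frac{39629}{1820}\right) 105 = - \frac{118887}{52}$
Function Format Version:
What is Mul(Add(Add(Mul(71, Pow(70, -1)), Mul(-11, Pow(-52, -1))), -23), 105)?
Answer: Rational(-118887, 52) ≈ -2286.3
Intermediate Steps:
Mul(Add(Add(Mul(71, Pow(70, -1)), Mul(-11, Pow(-52, -1))), -23), 105) = Mul(Add(Add(Mul(71, Rational(1, 70)), Mul(-11, Rational(-1, 52))), -23), 105) = Mul(Add(Add(Rational(71, 70), Rational(11, 52)), -23), 105) = Mul(Add(Rational(2231, 1820), -23), 105) = Mul(Rational(-39629, 1820), 105) = Rational(-118887, 52)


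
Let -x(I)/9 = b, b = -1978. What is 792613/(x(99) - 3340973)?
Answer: -792613/3323171 ≈ -0.23851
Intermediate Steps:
x(I) = 17802 (x(I) = -9*(-1978) = 17802)
792613/(x(99) - 3340973) = 792613/(17802 - 3340973) = 792613/(-3323171) = 792613*(-1/3323171) = -792613/3323171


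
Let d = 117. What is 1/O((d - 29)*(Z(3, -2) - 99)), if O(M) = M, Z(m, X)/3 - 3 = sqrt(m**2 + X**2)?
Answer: -5/39028 - sqrt(13)/234168 ≈ -0.00014351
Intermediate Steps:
Z(m, X) = 9 + 3*sqrt(X**2 + m**2) (Z(m, X) = 9 + 3*sqrt(m**2 + X**2) = 9 + 3*sqrt(X**2 + m**2))
1/O((d - 29)*(Z(3, -2) - 99)) = 1/((117 - 29)*((9 + 3*sqrt((-2)**2 + 3**2)) - 99)) = 1/(88*((9 + 3*sqrt(4 + 9)) - 99)) = 1/(88*((9 + 3*sqrt(13)) - 99)) = 1/(88*(-90 + 3*sqrt(13))) = 1/(-7920 + 264*sqrt(13))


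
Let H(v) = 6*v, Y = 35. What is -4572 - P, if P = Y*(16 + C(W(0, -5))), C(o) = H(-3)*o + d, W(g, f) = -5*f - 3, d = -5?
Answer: 8903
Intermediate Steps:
W(g, f) = -3 - 5*f
C(o) = -5 - 18*o (C(o) = (6*(-3))*o - 5 = -18*o - 5 = -5 - 18*o)
P = -13475 (P = 35*(16 + (-5 - 18*(-3 - 5*(-5)))) = 35*(16 + (-5 - 18*(-3 + 25))) = 35*(16 + (-5 - 18*22)) = 35*(16 + (-5 - 396)) = 35*(16 - 401) = 35*(-385) = -13475)
-4572 - P = -4572 - 1*(-13475) = -4572 + 13475 = 8903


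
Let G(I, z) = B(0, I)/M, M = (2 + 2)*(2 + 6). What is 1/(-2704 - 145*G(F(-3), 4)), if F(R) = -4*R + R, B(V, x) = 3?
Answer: -32/86963 ≈ -0.00036797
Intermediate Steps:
M = 32 (M = 4*8 = 32)
F(R) = -3*R
G(I, z) = 3/32
1/(-2704 - 145*G(F(-3), 4)) = 1/(-2704 - 145*3/32) = 1/(-2704 - 435/32) = 1/(-86963/32) = -32/86963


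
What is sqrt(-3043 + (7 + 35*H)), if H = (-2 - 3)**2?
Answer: I*sqrt(2161) ≈ 46.487*I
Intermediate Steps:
H = 25 (H = (-5)**2 = 25)
sqrt(-3043 + (7 + 35*H)) = sqrt(-3043 + (7 + 35*25)) = sqrt(-3043 + (7 + 875)) = sqrt(-3043 + 882) = sqrt(-2161) = I*sqrt(2161)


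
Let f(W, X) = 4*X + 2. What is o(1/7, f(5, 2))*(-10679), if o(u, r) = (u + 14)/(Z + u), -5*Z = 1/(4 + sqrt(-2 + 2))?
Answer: -21144420/13 ≈ -1.6265e+6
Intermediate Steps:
f(W, X) = 2 + 4*X
Z = -1/20 (Z = -1/(5*(4 + sqrt(-2 + 2))) = -1/(5*(4 + sqrt(0))) = -1/(5*(4 + 0)) = -1/5/4 = -1/5*1/4 = -1/20 ≈ -0.050000)
o(u, r) = (14 + u)/(-1/20 + u) (o(u, r) = (u + 14)/(-1/20 + u) = (14 + u)/(-1/20 + u))
o(1/7, f(5, 2))*(-10679) = (20*(14 + 1/7)/(-1 + 20/7))*(-10679) = (20*(14 + 1/7)/(-1 + 20*(1/7)))*(-10679) = (20*(99/7)/(-1 + 20/7))*(-10679) = (20*(99/7)/(13/7))*(-10679) = (20*(7/13)*(99/7))*(-10679) = (1980/13)*(-10679) = -21144420/13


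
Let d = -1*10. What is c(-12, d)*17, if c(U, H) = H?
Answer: -170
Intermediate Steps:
d = -10
c(-12, d)*17 = -10*17 = -170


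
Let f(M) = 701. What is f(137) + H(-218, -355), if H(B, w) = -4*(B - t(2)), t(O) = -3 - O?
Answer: 1553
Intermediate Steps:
H(B, w) = -20 - 4*B (H(B, w) = -4*(B - (-3 - 1*2)) = -4*(B - (-3 - 2)) = -4*(B - 1*(-5)) = -4*(B + 5) = -4*(5 + B) = -20 - 4*B)
f(137) + H(-218, -355) = 701 + (-20 - 4*(-218)) = 701 + (-20 + 872) = 701 + 852 = 1553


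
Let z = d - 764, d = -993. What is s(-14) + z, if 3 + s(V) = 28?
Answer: -1732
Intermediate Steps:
s(V) = 25 (s(V) = -3 + 28 = 25)
z = -1757 (z = -993 - 764 = -1757)
s(-14) + z = 25 - 1757 = -1732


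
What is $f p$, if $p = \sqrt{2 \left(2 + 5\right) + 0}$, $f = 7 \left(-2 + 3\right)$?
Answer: $7 \sqrt{14} \approx 26.192$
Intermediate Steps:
$f = 7$ ($f = 7 \cdot 1 = 7$)
$p = \sqrt{14}$ ($p = \sqrt{2 \cdot 7 + 0} = \sqrt{14 + 0} = \sqrt{14} \approx 3.7417$)
$f p = 7 \sqrt{14}$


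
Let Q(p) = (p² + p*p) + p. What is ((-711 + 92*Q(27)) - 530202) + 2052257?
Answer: 1657964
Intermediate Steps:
Q(p) = p + 2*p² (Q(p) = (p² + p²) + p = 2*p² + p = p + 2*p²)
((-711 + 92*Q(27)) - 530202) + 2052257 = ((-711 + 92*(27*(1 + 2*27))) - 530202) + 2052257 = ((-711 + 92*(27*(1 + 54))) - 530202) + 2052257 = ((-711 + 92*(27*55)) - 530202) + 2052257 = ((-711 + 92*1485) - 530202) + 2052257 = ((-711 + 136620) - 530202) + 2052257 = (135909 - 530202) + 2052257 = -394293 + 2052257 = 1657964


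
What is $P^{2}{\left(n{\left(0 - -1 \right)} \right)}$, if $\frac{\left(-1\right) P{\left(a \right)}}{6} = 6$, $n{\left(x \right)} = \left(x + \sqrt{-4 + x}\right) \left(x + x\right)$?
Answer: $1296$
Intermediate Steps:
$n{\left(x \right)} = 2 x \left(x + \sqrt{-4 + x}\right)$ ($n{\left(x \right)} = \left(x + \sqrt{-4 + x}\right) 2 x = 2 x \left(x + \sqrt{-4 + x}\right)$)
$P{\left(a \right)} = -36$ ($P{\left(a \right)} = \left(-6\right) 6 = -36$)
$P^{2}{\left(n{\left(0 - -1 \right)} \right)} = \left(-36\right)^{2} = 1296$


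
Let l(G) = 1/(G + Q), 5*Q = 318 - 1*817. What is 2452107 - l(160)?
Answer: 738084202/301 ≈ 2.4521e+6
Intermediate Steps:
Q = -499/5 (Q = (318 - 1*817)/5 = (318 - 817)/5 = (1/5)*(-499) = -499/5 ≈ -99.800)
l(G) = 1/(-499/5 + G) (l(G) = 1/(G - 499/5) = 1/(-499/5 + G))
2452107 - l(160) = 2452107 - 5/(-499 + 5*160) = 2452107 - 5/(-499 + 800) = 2452107 - 5/301 = 738084202/301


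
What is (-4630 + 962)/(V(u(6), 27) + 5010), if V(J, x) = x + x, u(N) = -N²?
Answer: -917/1266 ≈ -0.72433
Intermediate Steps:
V(J, x) = 2*x
(-4630 + 962)/(V(u(6), 27) + 5010) = (-4630 + 962)/(2*27 + 5010) = -3668/(54 + 5010) = -3668/5064 = -3668*1/5064 = -917/1266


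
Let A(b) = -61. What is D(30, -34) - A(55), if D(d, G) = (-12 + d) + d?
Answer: 109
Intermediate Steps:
D(d, G) = -12 + 2*d
D(30, -34) - A(55) = (-12 + 2*30) - 1*(-61) = (-12 + 60) + 61 = 48 + 61 = 109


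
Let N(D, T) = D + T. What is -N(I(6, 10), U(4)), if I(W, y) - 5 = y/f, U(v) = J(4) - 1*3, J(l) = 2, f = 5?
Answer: -6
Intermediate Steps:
U(v) = -1 (U(v) = 2 - 1*3 = 2 - 3 = -1)
I(W, y) = 5 + y/5
-N(I(6, 10), U(4)) = -((5 + (1/5)*10) - 1) = -((5 + 2) - 1) = -(7 - 1) = -1*6 = -6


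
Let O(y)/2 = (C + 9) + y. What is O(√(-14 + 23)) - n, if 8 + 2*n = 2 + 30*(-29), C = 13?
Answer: 488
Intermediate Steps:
n = -438 (n = -4 + (2 + 30*(-29))/2 = -4 + (2 - 870)/2 = -4 + (½)*(-868) = -4 - 434 = -438)
O(y) = 44 + 2*y (O(y) = 2*((13 + 9) + y) = 2*(22 + y) = 44 + 2*y)
O(√(-14 + 23)) - n = (44 + 2*√(-14 + 23)) - 1*(-438) = (44 + 2*√9) + 438 = (44 + 2*3) + 438 = (44 + 6) + 438 = 50 + 438 = 488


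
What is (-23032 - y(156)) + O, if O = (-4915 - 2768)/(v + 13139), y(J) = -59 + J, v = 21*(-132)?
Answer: -239786026/10367 ≈ -23130.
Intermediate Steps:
v = -2772
O = -7683/10367 (O = (-4915 - 2768)/(-2772 + 13139) = -7683/10367 ≈ -0.74110)
(-23032 - y(156)) + O = (-23032 - (-59 + 156)) - 7683/10367 = (-23032 - 1*97) - 7683/10367 = (-23032 - 97) - 7683/10367 = -23129 - 7683/10367 = -239786026/10367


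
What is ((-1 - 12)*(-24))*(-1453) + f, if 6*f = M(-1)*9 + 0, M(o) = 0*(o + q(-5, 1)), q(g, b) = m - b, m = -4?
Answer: -453336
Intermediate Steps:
q(g, b) = -4 - b
M(o) = 0 (M(o) = 0*(o + (-4 - 1*1)) = 0*(o + (-4 - 1)) = 0*(o - 5) = 0*(-5 + o) = 0)
f = 0 (f = (0*9 + 0)/6 = (0 + 0)/6 = (⅙)*0 = 0)
((-1 - 12)*(-24))*(-1453) + f = ((-1 - 12)*(-24))*(-1453) + 0 = -13*(-24)*(-1453) + 0 = 312*(-1453) + 0 = -453336 + 0 = -453336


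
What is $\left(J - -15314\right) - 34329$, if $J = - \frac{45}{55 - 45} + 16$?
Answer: $- \frac{38007}{2} \approx -19004.0$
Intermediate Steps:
$J = \frac{23}{2}$ ($J = - \frac{45}{10} + 16 = \left(-45\right) \frac{1}{10} + 16 = - \frac{9}{2} + 16 = \frac{23}{2} \approx 11.5$)
$\left(J - -15314\right) - 34329 = \left(\frac{23}{2} - -15314\right) - 34329 = \left(\frac{23}{2} + 15314\right) - 34329 = \frac{30651}{2} - 34329 = - \frac{38007}{2}$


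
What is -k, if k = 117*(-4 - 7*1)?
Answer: 1287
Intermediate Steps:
k = -1287 (k = 117*(-4 - 7) = 117*(-11) = -1287)
-k = -1*(-1287) = 1287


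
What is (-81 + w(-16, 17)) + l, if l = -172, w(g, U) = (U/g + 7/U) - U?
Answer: -73617/272 ≈ -270.65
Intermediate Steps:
w(g, U) = -U + 7/U + U/g (w(g, U) = (7/U + U/g) - U = -U + 7/U + U/g)
(-81 + w(-16, 17)) + l = (-81 + (-1*17 + 7/17 + 17/(-16))) - 172 = (-81 + (-17 + 7*(1/17) + 17*(-1/16))) - 172 = (-81 + (-17 + 7/17 - 17/16)) - 172 = (-81 - 4801/272) - 172 = -26833/272 - 172 = -73617/272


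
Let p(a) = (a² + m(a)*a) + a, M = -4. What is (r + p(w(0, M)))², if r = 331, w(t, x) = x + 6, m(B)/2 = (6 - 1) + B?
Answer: 133225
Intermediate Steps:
m(B) = 10 + 2*B (m(B) = 2*((6 - 1) + B) = 2*(5 + B) = 10 + 2*B)
w(t, x) = 6 + x
p(a) = a + a² + a*(10 + 2*a) (p(a) = (a² + (10 + 2*a)*a) + a = (a² + a*(10 + 2*a)) + a = a + a² + a*(10 + 2*a))
(r + p(w(0, M)))² = (331 + (6 - 4)*(11 + 3*(6 - 4)))² = (331 + 2*(11 + 3*2))² = (331 + 2*(11 + 6))² = (331 + 2*17)² = (331 + 34)² = 365² = 133225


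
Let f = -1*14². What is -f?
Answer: 196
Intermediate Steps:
f = -196 (f = -1*196 = -196)
-f = -1*(-196) = 196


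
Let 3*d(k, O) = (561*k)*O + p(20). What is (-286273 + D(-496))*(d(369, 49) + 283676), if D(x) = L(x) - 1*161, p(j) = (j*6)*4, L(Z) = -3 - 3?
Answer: -1049797730520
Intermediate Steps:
L(Z) = -6
p(j) = 24*j (p(j) = (6*j)*4 = 24*j)
d(k, O) = 160 + 187*O*k (d(k, O) = ((561*k)*O + 24*20)/3 = (561*O*k + 480)/3 = (480 + 561*O*k)/3 = 160 + 187*O*k)
D(x) = -167 (D(x) = -6 - 1*161 = -6 - 161 = -167)
(-286273 + D(-496))*(d(369, 49) + 283676) = (-286273 - 167)*((160 + 187*49*369) + 283676) = -286440*((160 + 3381147) + 283676) = -286440*(3381307 + 283676) = -286440*3664983 = -1049797730520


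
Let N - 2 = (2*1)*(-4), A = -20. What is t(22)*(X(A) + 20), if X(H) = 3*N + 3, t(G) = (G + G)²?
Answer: 9680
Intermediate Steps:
N = -6 (N = 2 + (2*1)*(-4) = 2 + 2*(-4) = 2 - 8 = -6)
t(G) = 4*G² (t(G) = (2*G)² = 4*G²)
X(H) = -15 (X(H) = 3*(-6) + 3 = -18 + 3 = -15)
t(22)*(X(A) + 20) = (4*22²)*(-15 + 20) = (4*484)*5 = 1936*5 = 9680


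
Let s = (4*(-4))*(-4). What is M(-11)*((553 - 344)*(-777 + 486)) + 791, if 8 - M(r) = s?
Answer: 3406655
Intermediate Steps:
s = 64 (s = -16*(-4) = 64)
M(r) = -56 (M(r) = 8 - 1*64 = 8 - 64 = -56)
M(-11)*((553 - 344)*(-777 + 486)) + 791 = -56*(553 - 344)*(-777 + 486) + 791 = -11704*(-291) + 791 = -56*(-60819) + 791 = 3405864 + 791 = 3406655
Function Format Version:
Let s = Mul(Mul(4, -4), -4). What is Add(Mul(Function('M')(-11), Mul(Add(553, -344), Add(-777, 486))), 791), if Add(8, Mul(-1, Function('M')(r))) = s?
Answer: 3406655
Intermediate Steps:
s = 64 (s = Mul(-16, -4) = 64)
Function('M')(r) = -56 (Function('M')(r) = Add(8, Mul(-1, 64)) = Add(8, -64) = -56)
Add(Mul(Function('M')(-11), Mul(Add(553, -344), Add(-777, 486))), 791) = Add(Mul(-56, Mul(Add(553, -344), Add(-777, 486))), 791) = Add(Mul(-56, Mul(209, -291)), 791) = Add(Mul(-56, -60819), 791) = Add(3405864, 791) = 3406655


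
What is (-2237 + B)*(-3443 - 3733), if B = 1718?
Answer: 3724344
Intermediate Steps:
(-2237 + B)*(-3443 - 3733) = (-2237 + 1718)*(-3443 - 3733) = -519*(-7176) = 3724344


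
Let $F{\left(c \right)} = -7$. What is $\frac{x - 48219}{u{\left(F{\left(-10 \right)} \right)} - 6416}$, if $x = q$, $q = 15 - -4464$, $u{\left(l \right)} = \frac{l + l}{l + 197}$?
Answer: $\frac{4155300}{609527} \approx 6.8173$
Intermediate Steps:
$u{\left(l \right)} = \frac{2 l}{197 + l}$
$q = 4479$ ($q = 15 + 4464 = 4479$)
$x = 4479$
$\frac{x - 48219}{u{\left(F{\left(-10 \right)} \right)} - 6416} = \frac{4479 - 48219}{2 \left(-7\right) \frac{1}{197 - 7} - 6416} = - \frac{43740}{2 \left(-7\right) \frac{1}{190} - 6416} = - \frac{43740}{- \frac{7}{95} - 6416} = - \frac{43740}{- \frac{609527}{95}} = \left(-43740\right) \left(- \frac{95}{609527}\right) = \frac{4155300}{609527}$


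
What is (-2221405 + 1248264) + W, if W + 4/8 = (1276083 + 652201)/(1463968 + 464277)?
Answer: -3752906606767/3856490 ≈ -9.7314e+5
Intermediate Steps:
W = 1928323/3856490 (W = -1/2 + (1276083 + 652201)/(1463968 + 464277) = -1/2 + 1928284/1928245 = 1928323/3856490 ≈ 0.50002)
(-2221405 + 1248264) + W = (-2221405 + 1248264) + 1928323/3856490 = -973141 + 1928323/3856490 = -3752906606767/3856490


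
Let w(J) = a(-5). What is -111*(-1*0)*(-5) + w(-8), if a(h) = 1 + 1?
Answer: 2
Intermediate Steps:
a(h) = 2
w(J) = 2
-111*(-1*0)*(-5) + w(-8) = -111*(-1*0)*(-5) + 2 = -0*(-5) + 2 = -111*0 + 2 = 0 + 2 = 2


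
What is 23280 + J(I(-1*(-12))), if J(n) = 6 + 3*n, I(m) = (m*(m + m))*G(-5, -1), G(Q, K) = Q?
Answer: 18966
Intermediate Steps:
I(m) = -10*m² (I(m) = (m*(m + m))*(-5) = (m*(2*m))*(-5) = (2*m²)*(-5) = -10*m²)
23280 + J(I(-1*(-12))) = 23280 + (6 + 3*(-10*(-1*(-12))²)) = 23280 + (6 + 3*(-10*12²)) = 23280 + (6 + 3*(-10*144)) = 23280 + (6 + 3*(-1440)) = 23280 + (6 - 4320) = 23280 - 4314 = 18966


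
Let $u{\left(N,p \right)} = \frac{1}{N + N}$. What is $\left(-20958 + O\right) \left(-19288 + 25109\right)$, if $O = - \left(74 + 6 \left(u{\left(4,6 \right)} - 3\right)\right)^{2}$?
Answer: $- \frac{2251894597}{16} \approx -1.4074 \cdot 10^{8}$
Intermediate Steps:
$u{\left(N,p \right)} = \frac{1}{2 N}$
$O = - \frac{51529}{16}$ ($O = - \left(74 + 6 \left(\frac{1}{2 \cdot 4} - 3\right)\right)^{2} = - \left(74 + 6 \left(\frac{1}{2} \cdot \frac{1}{4} - 3\right)\right)^{2} = - \left(74 + 6 \left(\frac{1}{8} - 3\right)\right)^{2} = - \left(74 + 6 \left(- \frac{23}{8}\right)\right)^{2} = - \left(74 - \frac{69}{4}\right)^{2} = - \left(\frac{227}{4}\right)^{2} = \left(-1\right) \frac{51529}{16} = - \frac{51529}{16} \approx -3220.6$)
$\left(-20958 + O\right) \left(-19288 + 25109\right) = \left(-20958 - \frac{51529}{16}\right) \left(-19288 + 25109\right) = \left(- \frac{386857}{16}\right) 5821 = - \frac{2251894597}{16}$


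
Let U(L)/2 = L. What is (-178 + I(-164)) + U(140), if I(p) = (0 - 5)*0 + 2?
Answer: 104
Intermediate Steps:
U(L) = 2*L
I(p) = 2 (I(p) = -5*0 + 2 = 0 + 2 = 2)
(-178 + I(-164)) + U(140) = (-178 + 2) + 2*140 = -176 + 280 = 104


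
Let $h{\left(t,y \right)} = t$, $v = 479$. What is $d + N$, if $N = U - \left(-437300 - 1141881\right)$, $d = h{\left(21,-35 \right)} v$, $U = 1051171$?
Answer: $2640411$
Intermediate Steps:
$d = 10059$ ($d = 21 \cdot 479 = 10059$)
$N = 2630352$ ($N = 1051171 - \left(-437300 - 1141881\right) = 1051171 - -1579181 = 1051171 + 1579181 = 2630352$)
$d + N = 10059 + 2630352 = 2640411$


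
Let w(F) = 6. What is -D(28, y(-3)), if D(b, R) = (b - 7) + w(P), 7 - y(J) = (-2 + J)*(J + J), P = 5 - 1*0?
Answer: -27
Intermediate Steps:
P = 5 (P = 5 + 0 = 5)
y(J) = 7 - 2*J*(-2 + J) (y(J) = 7 - (-2 + J)*(J + J) = 7 - (-2 + J)*2*J = 7 - 2*J*(-2 + J))
D(b, R) = -1 + b (D(b, R) = (b - 7) + 6 = (-7 + b) + 6 = -1 + b)
-D(28, y(-3)) = -(-1 + 28) = -1*27 = -27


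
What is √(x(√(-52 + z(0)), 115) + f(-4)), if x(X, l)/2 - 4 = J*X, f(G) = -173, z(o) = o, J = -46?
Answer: √(-165 - 184*I*√13) ≈ 16.103 - 20.599*I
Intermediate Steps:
x(X, l) = 8 - 92*X (x(X, l) = 8 + 2*(-46*X) = 8 - 92*X)
√(x(√(-52 + z(0)), 115) + f(-4)) = √((8 - 92*√(-52 + 0)) - 173) = √((8 - 184*I*√13) - 173) = √(-165 - 184*I*√13)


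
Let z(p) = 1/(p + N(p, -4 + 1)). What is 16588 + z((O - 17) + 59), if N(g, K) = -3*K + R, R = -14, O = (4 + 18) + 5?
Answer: 1061633/64 ≈ 16588.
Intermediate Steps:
O = 27 (O = 22 + 5 = 27)
N(g, K) = -14 - 3*K (N(g, K) = -3*K - 14 = -14 - 3*K)
z(p) = 1/(-5 + p) (z(p) = 1/(p + (-14 - 3*(-4 + 1))) = 1/(p + (-14 - 3*(-3))) = 1/(p + (-14 + 9)) = 1/(p - 5) = 1/(-5 + p))
16588 + z((O - 17) + 59) = 16588 + 1/(-5 + ((27 - 17) + 59)) = 16588 + 1/(-5 + (10 + 59)) = 16588 + 1/(-5 + 69) = 16588 + 1/64 = 1061633/64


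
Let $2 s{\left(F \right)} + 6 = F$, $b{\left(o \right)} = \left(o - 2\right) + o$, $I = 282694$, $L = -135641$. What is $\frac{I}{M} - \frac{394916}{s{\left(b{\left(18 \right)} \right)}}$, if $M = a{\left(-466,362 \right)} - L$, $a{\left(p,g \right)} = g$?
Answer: $- \frac{3836128788}{136003} \approx -28206.0$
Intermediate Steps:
$b{\left(o \right)} = -2 + 2 o$ ($b{\left(o \right)} = \left(-2 + o\right) + o = -2 + 2 o$)
$s{\left(F \right)} = -3 + \frac{F}{2}$
$M = 136003$ ($M = 362 - -135641 = 362 + 135641 = 136003$)
$\frac{I}{M} - \frac{394916}{s{\left(b{\left(18 \right)} \right)}} = \frac{282694}{136003} - \frac{394916}{-3 + \frac{-2 + 2 \cdot 18}{2}} = 282694 \cdot \frac{1}{136003} - \frac{394916}{-3 + \frac{-2 + 36}{2}} = \frac{282694}{136003} - \frac{394916}{-3 + \frac{1}{2} \cdot 34} = \frac{282694}{136003} - \frac{394916}{-3 + 17} = \frac{282694}{136003} - \frac{394916}{14} = \frac{282694}{136003} - \frac{197458}{7} = - \frac{3836128788}{136003}$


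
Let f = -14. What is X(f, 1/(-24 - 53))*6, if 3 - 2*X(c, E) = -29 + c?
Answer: 138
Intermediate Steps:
X(c, E) = 16 - c/2 (X(c, E) = 3/2 - (-29 + c)/2 = 3/2 + (29/2 - c/2) = 16 - c/2)
X(f, 1/(-24 - 53))*6 = (16 - 1/2*(-14))*6 = (16 + 7)*6 = 23*6 = 138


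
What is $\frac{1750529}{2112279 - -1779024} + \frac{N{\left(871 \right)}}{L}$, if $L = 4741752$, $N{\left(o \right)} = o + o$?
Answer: $\frac{1384558839439}{3075265630476} \approx 0.45022$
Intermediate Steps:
$N{\left(o \right)} = 2 o$
$\frac{1750529}{2112279 - -1779024} + \frac{N{\left(871 \right)}}{L} = \frac{1750529}{2112279 - -1779024} + \frac{2 \cdot 871}{4741752} = \frac{1750529}{2112279 + 1779024} + 1742 \cdot \frac{1}{4741752} = \frac{1750529}{3891303} + \frac{871}{2370876} = \frac{1384558839439}{3075265630476}$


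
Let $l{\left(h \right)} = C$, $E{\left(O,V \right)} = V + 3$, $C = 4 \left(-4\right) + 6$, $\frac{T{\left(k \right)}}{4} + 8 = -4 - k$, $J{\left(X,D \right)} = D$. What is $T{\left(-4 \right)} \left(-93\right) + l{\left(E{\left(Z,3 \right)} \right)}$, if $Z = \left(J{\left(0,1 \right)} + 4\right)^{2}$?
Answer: $2966$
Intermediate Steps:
$Z = 25$ ($Z = \left(1 + 4\right)^{2} = 5^{2} = 25$)
$T{\left(k \right)} = -48 - 4 k$ ($T{\left(k \right)} = -32 + 4 \left(-4 - k\right) = -32 - \left(16 + 4 k\right) = -48 - 4 k$)
$C = -10$ ($C = -16 + 6 = -10$)
$E{\left(O,V \right)} = 3 + V$
$l{\left(h \right)} = -10$
$T{\left(-4 \right)} \left(-93\right) + l{\left(E{\left(Z,3 \right)} \right)} = \left(-48 - -16\right) \left(-93\right) - 10 = \left(-48 + 16\right) \left(-93\right) - 10 = \left(-32\right) \left(-93\right) - 10 = 2976 - 10 = 2966$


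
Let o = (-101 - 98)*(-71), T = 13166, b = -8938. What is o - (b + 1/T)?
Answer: 303700121/13166 ≈ 23067.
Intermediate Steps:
o = 14129 (o = -199*(-71) = 14129)
o - (b + 1/T) = 14129 - (-8938 + 1/13166) = 14129 - 1*(-117677707/13166) = 14129 + 117677707/13166 = 303700121/13166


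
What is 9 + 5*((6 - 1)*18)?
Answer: 459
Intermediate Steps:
9 + 5*((6 - 1)*18) = 9 + 5*(5*18) = 9 + 5*90 = 9 + 450 = 459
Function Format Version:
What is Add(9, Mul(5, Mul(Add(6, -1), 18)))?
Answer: 459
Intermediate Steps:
Add(9, Mul(5, Mul(Add(6, -1), 18))) = Add(9, Mul(5, Mul(5, 18))) = Add(9, Mul(5, 90)) = Add(9, 450) = 459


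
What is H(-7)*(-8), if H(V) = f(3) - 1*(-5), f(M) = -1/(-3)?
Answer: -128/3 ≈ -42.667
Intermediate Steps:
f(M) = ⅓ (f(M) = -1*(-⅓) = ⅓)
H(V) = 16/3 (H(V) = ⅓ - 1*(-5) = ⅓ + 5 = 16/3)
H(-7)*(-8) = (16/3)*(-8) = -128/3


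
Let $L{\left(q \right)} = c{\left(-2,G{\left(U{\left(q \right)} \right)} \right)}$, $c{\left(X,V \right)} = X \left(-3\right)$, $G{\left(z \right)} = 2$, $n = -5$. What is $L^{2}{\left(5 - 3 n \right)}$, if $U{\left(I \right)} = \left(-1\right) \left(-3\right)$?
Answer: $36$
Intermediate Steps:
$U{\left(I \right)} = 3$
$c{\left(X,V \right)} = - 3 X$
$L{\left(q \right)} = 6$ ($L{\left(q \right)} = \left(-3\right) \left(-2\right) = 6$)
$L^{2}{\left(5 - 3 n \right)} = 6^{2} = 36$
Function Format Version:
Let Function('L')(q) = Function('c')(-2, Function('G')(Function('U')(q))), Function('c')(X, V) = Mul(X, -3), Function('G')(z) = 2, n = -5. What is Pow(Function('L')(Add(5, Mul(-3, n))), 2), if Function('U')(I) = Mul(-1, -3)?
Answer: 36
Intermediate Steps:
Function('U')(I) = 3
Function('c')(X, V) = Mul(-3, X)
Function('L')(q) = 6 (Function('L')(q) = Mul(-3, -2) = 6)
Pow(Function('L')(Add(5, Mul(-3, n))), 2) = Pow(6, 2) = 36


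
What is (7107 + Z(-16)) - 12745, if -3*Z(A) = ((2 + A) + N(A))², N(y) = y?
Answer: -5938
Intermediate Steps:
Z(A) = -(2 + 2*A)²/3 (Z(A) = -((2 + A) + A)²/3 = -(2 + 2*A)²/3)
(7107 + Z(-16)) - 12745 = (7107 - 4*(1 - 16)²/3) - 12745 = (7107 - 4/3*(-15)²) - 12745 = (7107 - 4/3*225) - 12745 = (7107 - 300) - 12745 = 6807 - 12745 = -5938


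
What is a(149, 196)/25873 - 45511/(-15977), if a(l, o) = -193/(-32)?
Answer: 37683278857/13227933472 ≈ 2.8488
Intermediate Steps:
a(l, o) = 193/32 (a(l, o) = -193*(-1/32) = 193/32)
a(149, 196)/25873 - 45511/(-15977) = (193/32)/25873 - 45511/(-15977) = (193/32)*(1/25873) - 45511*(-1/15977) = 193/827936 + 45511/15977 = 37683278857/13227933472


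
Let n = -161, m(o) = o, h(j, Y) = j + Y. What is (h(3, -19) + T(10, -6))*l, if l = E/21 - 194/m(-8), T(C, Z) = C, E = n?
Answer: -199/2 ≈ -99.500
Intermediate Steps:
h(j, Y) = Y + j
E = -161
l = 199/12 (l = -161/21 - 194/(-8) = -161*1/21 - 194*(-⅛) = -23/3 + 97/4 = 199/12 ≈ 16.583)
(h(3, -19) + T(10, -6))*l = ((-19 + 3) + 10)*(199/12) = (-16 + 10)*(199/12) = -6*199/12 = -199/2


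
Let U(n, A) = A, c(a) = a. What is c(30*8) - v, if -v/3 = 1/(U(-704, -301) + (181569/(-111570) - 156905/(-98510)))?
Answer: 13233848230125/55143324034 ≈ 239.99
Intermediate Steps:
v = 549538035/55143324034 (v = -3/(-301 + (181569/(-111570) - 156905/(-98510))) = -3/(-301 + (181569*(-1/111570) - 156905*(-1/98510))) = -3/(-301 + (-60523/37190 + 31381/19702)) = -3/(-301 - 6341189/183179345) = -3/(-55143324034/183179345) = -3*(-183179345/55143324034) = 549538035/55143324034 ≈ 0.0099656)
c(30*8) - v = 30*8 - 1*549538035/55143324034 = 240 - 549538035/55143324034 = 13233848230125/55143324034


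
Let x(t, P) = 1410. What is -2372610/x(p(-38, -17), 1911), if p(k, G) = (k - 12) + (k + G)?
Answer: -79087/47 ≈ -1682.7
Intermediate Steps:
p(k, G) = -12 + G + 2*k (p(k, G) = (-12 + k) + (G + k) = -12 + G + 2*k)
-2372610/x(p(-38, -17), 1911) = -2372610/1410 = -2372610*1/1410 = -79087/47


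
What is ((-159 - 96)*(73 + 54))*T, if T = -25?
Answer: 809625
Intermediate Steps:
((-159 - 96)*(73 + 54))*T = ((-159 - 96)*(73 + 54))*(-25) = -255*127*(-25) = -32385*(-25) = 809625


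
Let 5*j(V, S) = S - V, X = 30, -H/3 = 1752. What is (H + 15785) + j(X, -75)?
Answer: 10508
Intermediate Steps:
H = -5256 (H = -3*1752 = -5256)
j(V, S) = -V/5 + S/5 (j(V, S) = (S - V)/5 = -V/5 + S/5)
(H + 15785) + j(X, -75) = (-5256 + 15785) + (-1/5*30 + (1/5)*(-75)) = 10529 + (-6 - 15) = 10529 - 21 = 10508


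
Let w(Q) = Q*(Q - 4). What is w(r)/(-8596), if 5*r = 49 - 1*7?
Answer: -33/7675 ≈ -0.0042997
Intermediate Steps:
r = 42/5 (r = (49 - 1*7)/5 = (49 - 7)/5 = (1/5)*42 = 42/5 ≈ 8.4000)
w(Q) = Q*(-4 + Q)
w(r)/(-8596) = (42*(-4 + 42/5)/5)/(-8596) = ((42/5)*(22/5))*(-1/8596) = (924/25)*(-1/8596) = -33/7675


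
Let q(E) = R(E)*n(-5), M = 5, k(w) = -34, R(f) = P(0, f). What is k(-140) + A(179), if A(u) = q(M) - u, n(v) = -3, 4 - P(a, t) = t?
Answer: -210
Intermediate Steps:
P(a, t) = 4 - t
R(f) = 4 - f
q(E) = -12 + 3*E (q(E) = (4 - E)*(-3) = -12 + 3*E)
A(u) = 3 - u (A(u) = (-12 + 3*5) - u = (-12 + 15) - u = 3 - u)
k(-140) + A(179) = -34 + (3 - 1*179) = -34 + (3 - 179) = -34 - 176 = -210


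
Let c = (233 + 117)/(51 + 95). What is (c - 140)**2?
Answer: 100902025/5329 ≈ 18935.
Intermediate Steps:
c = 175/73 (c = 350/146 = 350*(1/146) = 175/73 ≈ 2.3973)
(c - 140)**2 = (175/73 - 140)**2 = (-10045/73)**2 = 100902025/5329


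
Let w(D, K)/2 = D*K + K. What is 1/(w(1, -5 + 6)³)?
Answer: 1/64 ≈ 0.015625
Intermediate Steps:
w(D, K) = 2*K + 2*D*K (w(D, K) = 2*(D*K + K) = 2*(K + D*K) = 2*K + 2*D*K)
1/(w(1, -5 + 6)³) = 1/((2*(-5 + 6)*(1 + 1))³) = 1/((2*1*2)³) = 1/(4³) = 1/64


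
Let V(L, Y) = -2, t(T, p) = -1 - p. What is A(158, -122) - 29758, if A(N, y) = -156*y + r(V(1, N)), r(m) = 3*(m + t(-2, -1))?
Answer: -10732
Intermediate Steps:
r(m) = 3*m (r(m) = 3*(m + (-1 - 1*(-1))) = 3*(m + (-1 + 1)) = 3*(m + 0) = 3*m)
A(N, y) = -6 - 156*y (A(N, y) = -156*y + 3*(-2) = -156*y - 6 = -6 - 156*y)
A(158, -122) - 29758 = (-6 - 156*(-122)) - 29758 = (-6 + 19032) - 29758 = 19026 - 29758 = -10732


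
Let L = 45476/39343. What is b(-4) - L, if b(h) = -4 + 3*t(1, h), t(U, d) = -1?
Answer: -320877/39343 ≈ -8.1559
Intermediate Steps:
L = 45476/39343 (L = 45476*(1/39343) = 45476/39343 ≈ 1.1559)
b(h) = -7 (b(h) = -4 + 3*(-1) = -4 - 3 = -7)
b(-4) - L = -7 - 1*45476/39343 = -7 - 45476/39343 = -320877/39343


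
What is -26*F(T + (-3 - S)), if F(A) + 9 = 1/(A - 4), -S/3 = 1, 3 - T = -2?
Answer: 208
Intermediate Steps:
T = 5 (T = 3 - 1*(-2) = 3 + 2 = 5)
S = -3 (S = -3*1 = -3)
F(A) = -9 + 1/(-4 + A) (F(A) = -9 + 1/(A - 4) = -9 + 1/(-4 + A))
-26*F(T + (-3 - S)) = -26*(37 - 9*(5 + (-3 - 1*(-3))))/(-4 + (5 + (-3 - 1*(-3)))) = -26*(37 - 9*(5 + (-3 + 3)))/(-4 + (5 + (-3 + 3))) = -26*(37 - 9*(5 + 0))/(-4 + (5 + 0)) = -26*(37 - 9*5)/(-4 + 5) = -26*(37 - 45)/1 = -26*(-8) = 208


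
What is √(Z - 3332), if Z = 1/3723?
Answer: I*√46183945305/3723 ≈ 57.723*I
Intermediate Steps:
Z = 1/3723 ≈ 0.00026860
√(Z - 3332) = √(1/3723 - 3332) = √(-12405035/3723) = I*√46183945305/3723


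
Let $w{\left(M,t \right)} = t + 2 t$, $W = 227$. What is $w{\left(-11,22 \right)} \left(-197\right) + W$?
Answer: $-12775$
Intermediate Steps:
$w{\left(M,t \right)} = 3 t$
$w{\left(-11,22 \right)} \left(-197\right) + W = 3 \cdot 22 \left(-197\right) + 227 = 66 \left(-197\right) + 227 = -13002 + 227 = -12775$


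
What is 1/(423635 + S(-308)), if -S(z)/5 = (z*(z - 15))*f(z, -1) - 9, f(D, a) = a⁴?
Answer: -1/73740 ≈ -1.3561e-5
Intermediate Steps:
S(z) = 45 - 5*z*(-15 + z) (S(z) = -5*((z*(z - 15))*(-1)⁴ - 9) = -5*((z*(-15 + z))*1 - 9) = -5*(z*(-15 + z) - 9) = -5*(-9 + z*(-15 + z)) = 45 - 5*z*(-15 + z))
1/(423635 + S(-308)) = 1/(423635 + (45 - 5*(-308)² + 75*(-308))) = 1/(423635 + (45 - 5*94864 - 23100)) = 1/(423635 + (45 - 474320 - 23100)) = 1/(423635 - 497375) = 1/(-73740) = -1/73740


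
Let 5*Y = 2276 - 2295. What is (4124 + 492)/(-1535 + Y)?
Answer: -11540/3847 ≈ -2.9997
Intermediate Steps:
Y = -19/5 (Y = (2276 - 2295)/5 = (1/5)*(-19) = -19/5 ≈ -3.8000)
(4124 + 492)/(-1535 + Y) = (4124 + 492)/(-1535 - 19/5) = 4616/(-7694/5) = 4616*(-5/7694) = -11540/3847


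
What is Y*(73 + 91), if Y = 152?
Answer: 24928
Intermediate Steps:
Y*(73 + 91) = 152*(73 + 91) = 152*164 = 24928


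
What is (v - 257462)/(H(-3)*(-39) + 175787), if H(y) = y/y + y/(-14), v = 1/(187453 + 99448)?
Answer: -1034125473654/705878309855 ≈ -1.4650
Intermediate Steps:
v = 1/286901 ≈ 3.4855e-6
H(y) = 1 - y/14 (H(y) = 1 + y*(-1/14) = 1 - y/14)
(v - 257462)/(H(-3)*(-39) + 175787) = (1/286901 - 257462)/((1 - 1/14*(-3))*(-39) + 175787) = -73866105261/(286901*((1 + 3/14)*(-39) + 175787)) = -73866105261/(286901*((17/14)*(-39) + 175787)) = -73866105261/(286901*(-663/14 + 175787)) = -73866105261/(286901*2460355/14) = -73866105261/286901*14/2460355 = -1034125473654/705878309855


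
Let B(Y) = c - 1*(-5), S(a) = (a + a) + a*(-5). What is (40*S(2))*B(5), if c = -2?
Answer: -720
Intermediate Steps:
S(a) = -3*a (S(a) = 2*a - 5*a = -3*a)
B(Y) = 3 (B(Y) = -2 - 1*(-5) = -2 + 5 = 3)
(40*S(2))*B(5) = (40*(-3*2))*3 = (40*(-6))*3 = -240*3 = -720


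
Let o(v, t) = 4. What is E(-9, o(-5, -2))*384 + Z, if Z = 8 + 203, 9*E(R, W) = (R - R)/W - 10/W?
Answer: 313/3 ≈ 104.33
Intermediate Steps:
E(R, W) = -10/(9*W) (E(R, W) = ((R - R)/W - 10/W)/9 = (0/W - 10/W)/9 = (0 - 10/W)/9 = (-10/W)/9 = -10/(9*W))
Z = 211
E(-9, o(-5, -2))*384 + Z = -10/9/4*384 + 211 = -10/9*¼*384 + 211 = -5/18*384 + 211 = -320/3 + 211 = 313/3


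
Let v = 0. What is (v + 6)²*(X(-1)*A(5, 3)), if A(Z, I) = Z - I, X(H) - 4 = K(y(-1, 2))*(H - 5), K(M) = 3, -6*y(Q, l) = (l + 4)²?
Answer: -1008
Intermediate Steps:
y(Q, l) = -(4 + l)²/6 (y(Q, l) = -(l + 4)²/6 = -(4 + l)²/6)
X(H) = -11 + 3*H (X(H) = 4 + 3*(H - 5) = 4 + 3*(-5 + H) = 4 + (-15 + 3*H) = -11 + 3*H)
(v + 6)²*(X(-1)*A(5, 3)) = (0 + 6)²*((-11 + 3*(-1))*(5 - 1*3)) = 6²*((-11 - 3)*(5 - 3)) = 36*(-14*2) = 36*(-28) = -1008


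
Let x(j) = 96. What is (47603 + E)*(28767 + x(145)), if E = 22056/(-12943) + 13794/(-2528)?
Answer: 22474626609798063/16359952 ≈ 1.3738e+9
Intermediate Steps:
E = -117146655/16359952 (E = 22056*(-1/12943) + 13794*(-1/2528) = -22056/12943 - 6897/1264 = -117146655/16359952 ≈ -7.1606)
(47603 + E)*(28767 + x(145)) = (47603 - 117146655/16359952)*(28767 + 96) = (778665648401/16359952)*28863 = 22474626609798063/16359952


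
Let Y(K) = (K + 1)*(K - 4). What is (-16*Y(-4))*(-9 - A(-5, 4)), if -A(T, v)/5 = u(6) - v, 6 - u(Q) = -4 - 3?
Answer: -13824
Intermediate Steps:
u(Q) = 13 (u(Q) = 6 - (-4 - 3) = 6 - 1*(-7) = 6 + 7 = 13)
Y(K) = (1 + K)*(-4 + K)
A(T, v) = -65 + 5*v (A(T, v) = -5*(13 - v) = -65 + 5*v)
(-16*Y(-4))*(-9 - A(-5, 4)) = (-16*(-4 + (-4)² - 3*(-4)))*(-9 - (-65 + 5*4)) = (-16*(-4 + 16 + 12))*(-9 - (-65 + 20)) = (-16*24)*(-9 - 1*(-45)) = -384*(-9 + 45) = -384*36 = -13824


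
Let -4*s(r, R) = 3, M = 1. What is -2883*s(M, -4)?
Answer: 8649/4 ≈ 2162.3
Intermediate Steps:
s(r, R) = -¾ (s(r, R) = -¼*3 = -¾)
-2883*s(M, -4) = -2883*(-¾) = 8649/4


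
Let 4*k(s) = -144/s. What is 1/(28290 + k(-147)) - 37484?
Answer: -51961145399/1386222 ≈ -37484.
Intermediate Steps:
k(s) = -36/s (k(s) = (-144/s)/4 = -36/s)
1/(28290 + k(-147)) - 37484 = 1/(28290 - 36/(-147)) - 37484 = 1/(28290 - 36*(-1/147)) - 37484 = 1/(28290 + 12/49) - 37484 = 1/(1386222/49) - 37484 = 49/1386222 - 37484 = -51961145399/1386222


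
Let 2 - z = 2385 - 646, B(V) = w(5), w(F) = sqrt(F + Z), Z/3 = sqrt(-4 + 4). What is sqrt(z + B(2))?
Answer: sqrt(-1737 + sqrt(5)) ≈ 41.651*I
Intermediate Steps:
Z = 0 (Z = 3*sqrt(-4 + 4) = 3*sqrt(0) = 3*0 = 0)
w(F) = sqrt(F) (w(F) = sqrt(F + 0) = sqrt(F))
B(V) = sqrt(5)
z = -1737 (z = 2 - (2385 - 646) = 2 - 1*1739 = 2 - 1739 = -1737)
sqrt(z + B(2)) = sqrt(-1737 + sqrt(5))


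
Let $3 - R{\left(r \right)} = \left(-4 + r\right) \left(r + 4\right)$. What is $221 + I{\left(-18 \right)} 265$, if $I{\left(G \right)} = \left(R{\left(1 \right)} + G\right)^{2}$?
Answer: $221$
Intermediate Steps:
$R{\left(r \right)} = 3 - \left(-4 + r\right) \left(4 + r\right)$ ($R{\left(r \right)} = 3 - \left(-4 + r\right) \left(r + 4\right) = 3 - \left(-4 + r\right) \left(4 + r\right)$)
$I{\left(G \right)} = \left(18 + G\right)^{2}$ ($I{\left(G \right)} = \left(\left(19 - 1^{2}\right) + G\right)^{2} = \left(\left(19 - 1\right) + G\right)^{2} = \left(18 + G\right)^{2}$)
$221 + I{\left(-18 \right)} 265 = 221 + \left(18 - 18\right)^{2} \cdot 265 = 221 + 0^{2} \cdot 265 = 221 + 0 \cdot 265 = 221 + 0 = 221$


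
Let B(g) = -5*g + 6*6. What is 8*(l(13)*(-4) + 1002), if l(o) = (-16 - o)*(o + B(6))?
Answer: 25648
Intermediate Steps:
B(g) = 36 - 5*g (B(g) = -5*g + 36 = 36 - 5*g)
l(o) = (-16 - o)*(6 + o) (l(o) = (-16 - o)*(o + (36 - 5*6)) = (-16 - o)*(o + (36 - 30)) = (-16 - o)*(o + 6) = (-16 - o)*(6 + o))
8*(l(13)*(-4) + 1002) = 8*((-96 - 1*13² - 22*13)*(-4) + 1002) = 8*((-96 - 1*169 - 286)*(-4) + 1002) = 8*((-96 - 169 - 286)*(-4) + 1002) = 8*(-551*(-4) + 1002) = 8*(2204 + 1002) = 8*3206 = 25648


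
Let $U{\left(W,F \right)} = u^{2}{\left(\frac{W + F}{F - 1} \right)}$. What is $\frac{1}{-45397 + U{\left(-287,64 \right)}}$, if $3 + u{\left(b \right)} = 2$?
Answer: $- \frac{1}{45396} \approx -2.2028 \cdot 10^{-5}$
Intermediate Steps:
$u{\left(b \right)} = -1$ ($u{\left(b \right)} = -3 + 2 = -1$)
$U{\left(W,F \right)} = 1$ ($U{\left(W,F \right)} = \left(-1\right)^{2} = 1$)
$\frac{1}{-45397 + U{\left(-287,64 \right)}} = \frac{1}{-45397 + 1} = \frac{1}{-45396} = - \frac{1}{45396}$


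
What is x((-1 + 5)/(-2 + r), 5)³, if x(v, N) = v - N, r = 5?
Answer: -1331/27 ≈ -49.296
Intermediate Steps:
x((-1 + 5)/(-2 + r), 5)³ = ((-1 + 5)/(-2 + 5) - 1*5)³ = (4/3 - 5)³ = (-11/3)³ = -1331/27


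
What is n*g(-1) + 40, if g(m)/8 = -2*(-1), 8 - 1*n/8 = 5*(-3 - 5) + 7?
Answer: 5288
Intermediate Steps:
n = 328 (n = 64 - 8*(5*(-3 - 5) + 7) = 64 - 8*(5*(-8) + 7) = 64 - 8*(-40 + 7) = 64 - 8*(-33) = 64 + 264 = 328)
g(m) = 16 (g(m) = 8*(-2*(-1)) = 8*2 = 16)
n*g(-1) + 40 = 328*16 + 40 = 5248 + 40 = 5288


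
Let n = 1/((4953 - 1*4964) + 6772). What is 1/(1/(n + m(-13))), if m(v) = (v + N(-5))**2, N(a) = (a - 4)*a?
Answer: 6923265/6761 ≈ 1024.0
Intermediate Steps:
N(a) = a*(-4 + a) (N(a) = (-4 + a)*a = a*(-4 + a))
n = 1/6761 (n = 1/((4953 - 4964) + 6772) = 1/(-11 + 6772) = 1/6761 ≈ 0.00014791)
m(v) = (45 + v)**2 (m(v) = (v - 5*(-4 - 5))**2 = (v - 5*(-9))**2 = (v + 45)**2 = (45 + v)**2)
1/(1/(n + m(-13))) = 1/(1/(1/6761 + (45 - 13)**2)) = 1/(1/(1/6761 + 32**2)) = 1/(1/(1/6761 + 1024)) = 1/(1/(6923265/6761)) = 1/(6761/6923265) = 6923265/6761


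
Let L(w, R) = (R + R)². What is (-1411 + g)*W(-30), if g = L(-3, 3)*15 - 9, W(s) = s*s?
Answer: -792000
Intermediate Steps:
W(s) = s²
L(w, R) = 4*R² (L(w, R) = (2*R)² = 4*R²)
g = 531 (g = (4*3²)*15 - 9 = (4*9)*15 - 9 = 36*15 - 9 = 540 - 9 = 531)
(-1411 + g)*W(-30) = (-1411 + 531)*(-30)² = -880*900 = -792000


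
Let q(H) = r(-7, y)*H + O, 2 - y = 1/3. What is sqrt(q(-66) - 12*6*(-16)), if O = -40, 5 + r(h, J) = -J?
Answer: 4*sqrt(97) ≈ 39.395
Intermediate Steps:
y = 5/3 (y = 2 - 1/3 = 5/3 ≈ 1.6667)
r(h, J) = -5 - J
q(H) = -40 - 20*H/3 (q(H) = (-5 - 1*5/3)*H - 40 = (-5 - 5/3)*H - 40 = -20*H/3 - 40 = -40 - 20*H/3)
sqrt(q(-66) - 12*6*(-16)) = sqrt((-40 - 20/3*(-66)) - 12*6*(-16)) = sqrt((-40 + 440) - 72*(-16)) = sqrt(400 + 1152) = sqrt(1552) = 4*sqrt(97)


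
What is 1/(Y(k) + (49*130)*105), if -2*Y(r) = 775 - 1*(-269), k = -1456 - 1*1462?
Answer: 1/668328 ≈ 1.4963e-6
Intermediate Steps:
k = -2918 (k = -1456 - 1462 = -2918)
Y(r) = -522 (Y(r) = -(775 - 1*(-269))/2 = -(775 + 269)/2 = -½*1044 = -522)
1/(Y(k) + (49*130)*105) = 1/(-522 + (49*130)*105) = 1/(-522 + 6370*105) = 1/(-522 + 668850) = 1/668328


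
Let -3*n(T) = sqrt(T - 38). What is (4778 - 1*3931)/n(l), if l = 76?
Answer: -2541*sqrt(38)/38 ≈ -412.20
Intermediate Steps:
n(T) = -sqrt(-38 + T)/3 (n(T) = -sqrt(T - 38)/3 = -sqrt(-38 + T)/3)
(4778 - 1*3931)/n(l) = (4778 - 1*3931)/((-sqrt(-38 + 76)/3)) = (4778 - 3931)/((-sqrt(38)/3)) = 847*(-3*sqrt(38)/38) = -2541*sqrt(38)/38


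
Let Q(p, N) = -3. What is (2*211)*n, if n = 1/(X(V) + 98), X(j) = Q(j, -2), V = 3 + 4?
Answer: 422/95 ≈ 4.4421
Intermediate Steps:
V = 7
X(j) = -3
n = 1/95 (n = 1/(-3 + 98) = 1/95 ≈ 0.010526)
(2*211)*n = (2*211)*(1/95) = 422*(1/95) = 422/95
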